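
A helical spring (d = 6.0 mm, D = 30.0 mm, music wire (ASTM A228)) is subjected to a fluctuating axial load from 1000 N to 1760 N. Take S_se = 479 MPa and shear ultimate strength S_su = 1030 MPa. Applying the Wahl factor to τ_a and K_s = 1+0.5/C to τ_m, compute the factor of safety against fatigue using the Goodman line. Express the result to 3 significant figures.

C = D/d = 30.0/6.0 = 5.0000; K_W = (4C−1)/(4C−4)+0.615/C = 1.3105; K_s = 1+0.5/C = 1.1000
F_a = (F_max−F_min)/2 = 380 N; F_m = (F_max+F_min)/2 = 1380 N
τ_a = K_W·8F_aD/(πd³) = 1.3105 × 134.4 = 176.13 MPa
τ_m = K_s·8F_mD/(πd³) = 1.1000 × 488.08 = 536.88 MPa
Goodman: 1/n_f = τ_a/S_se + τ_m/S_su = 176.13/479 + 536.88/1030 = 0.36770 + 0.52125 = 0.88894
n_f = 1/0.88894 = 1.125

1.12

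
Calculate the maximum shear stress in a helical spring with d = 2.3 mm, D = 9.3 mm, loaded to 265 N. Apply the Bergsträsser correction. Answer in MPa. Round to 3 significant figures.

712 MPa

Spring index C = D/d = 9.3/2.3 = 4.0435
K_B = (4C+2)/(4C−3) = 18.174/13.174 = 1.3795
τ₀ = 8FD/(πd³) = 8·265·9.3/(π·2.3³) = 19716/38.224 = 515.8 MPa
τ_max = K·τ₀ = 1.3795 × 515.8 = 711.57 MPa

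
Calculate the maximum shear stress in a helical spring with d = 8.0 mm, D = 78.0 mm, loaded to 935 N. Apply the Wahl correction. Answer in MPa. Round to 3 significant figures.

417 MPa

Spring index C = D/d = 78.0/8.0 = 9.7500
K_W = (4C−1)/(4C−4) + 0.615/C = 38.000/35.000 + 0.0631 = 1.1488
τ₀ = 8FD/(πd³) = 8·935·78.0/(π·8.0³) = 583440/1608.5 = 362.72 MPa
τ_max = K·τ₀ = 1.1488 × 362.72 = 416.69 MPa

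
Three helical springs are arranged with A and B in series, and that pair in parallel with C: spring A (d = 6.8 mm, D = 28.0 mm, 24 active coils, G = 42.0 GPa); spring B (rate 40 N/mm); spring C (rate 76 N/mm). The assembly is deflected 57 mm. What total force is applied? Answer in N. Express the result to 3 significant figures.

k_A = Gd⁴/(8D³N_a) = (42.0×10³)(6.8⁴)/(8·28.0³·24) = 21.306 N/mm
Springs A,B series: k_AB = 1/(1/21.306+1/40) = 13.902 N/mm; parallel with C: k_eq = 13.902+76 = 89.902 N/mm
F = k_eq·δ = 89.902·57 = 5124.4 N

5120 N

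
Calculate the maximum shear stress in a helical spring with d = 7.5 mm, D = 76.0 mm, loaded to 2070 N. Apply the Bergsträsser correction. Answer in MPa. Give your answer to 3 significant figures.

1080 MPa

Spring index C = D/d = 76.0/7.5 = 10.1333
K_B = (4C+2)/(4C−3) = 42.533/37.533 = 1.1332
τ₀ = 8FD/(πd³) = 8·2070·76.0/(π·7.5³) = 1.25856e+06/1325.4 = 949.6 MPa
τ_max = K·τ₀ = 1.1332 × 949.6 = 1076.1 MPa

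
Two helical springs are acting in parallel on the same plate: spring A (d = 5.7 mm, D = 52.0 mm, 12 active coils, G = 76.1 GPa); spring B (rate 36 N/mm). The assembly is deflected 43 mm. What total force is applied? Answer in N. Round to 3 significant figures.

k_A = Gd⁴/(8D³N_a) = (76.1×10³)(5.7⁴)/(8·52.0³·12) = 5.9512 N/mm
Parallel: k_eq = 5.9512 + 36 = 41.951 N/mm
F = k_eq·δ = 41.951·43 = 1803.9 N

1800 N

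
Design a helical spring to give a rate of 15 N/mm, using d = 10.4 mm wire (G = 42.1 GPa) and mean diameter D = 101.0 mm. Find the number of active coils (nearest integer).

4

N_a = Gd⁴/(8D³k) = (42.1×10³ × 10.4⁴)/(8 × 101.0³ × 15)
    = 4.9251e+08 / 1.23636e+08 = 3.984 → 4 coils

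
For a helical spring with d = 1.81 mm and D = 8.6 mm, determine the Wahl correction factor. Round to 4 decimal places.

C = D/d = 8.6/1.81 = 4.7514
K_W = (4C−1)/(4C−4) + 0.615/C = 18.006/15.006 + 0.1294 = 1.3294

1.3294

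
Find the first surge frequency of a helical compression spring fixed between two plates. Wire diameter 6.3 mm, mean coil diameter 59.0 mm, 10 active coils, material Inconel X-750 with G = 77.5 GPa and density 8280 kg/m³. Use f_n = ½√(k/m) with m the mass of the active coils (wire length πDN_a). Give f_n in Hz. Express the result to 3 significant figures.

k = Gd⁴/(8D³N_a) = (77.5×10³)(6.3⁴)/(8·59.0³·10) = 7.4305 N/mm = 7430.5 N/m
Wire length L = πDN_a = π·59.0·10 = 1853.5 mm
m = ρ·(πd²/4)·L = 8280 × 31.172×10⁻⁶ m² × 1.8535 m = 0.47841 kg
f_n = ½√(k/m) = 0.5·√(7430.5/0.47841) = 0.5·√(15532) = 62.313 Hz

62.3 Hz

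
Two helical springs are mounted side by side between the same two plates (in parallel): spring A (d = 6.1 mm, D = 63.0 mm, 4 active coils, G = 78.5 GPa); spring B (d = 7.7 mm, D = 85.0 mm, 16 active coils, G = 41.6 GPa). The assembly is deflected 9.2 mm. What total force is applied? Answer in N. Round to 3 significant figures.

142 N

k_A = Gd⁴/(8D³N_a) = (78.5×10³)(6.1⁴)/(8·63.0³·4) = 13.584 N/mm
k_B = Gd⁴/(8D³N_a) = (41.6×10³)(7.7⁴)/(8·85.0³·16) = 1.8603 N/mm
Parallel: k_eq = 13.584 + 1.8603 = 15.444 N/mm
F = k_eq·δ = 15.444·9.2 = 142.08 N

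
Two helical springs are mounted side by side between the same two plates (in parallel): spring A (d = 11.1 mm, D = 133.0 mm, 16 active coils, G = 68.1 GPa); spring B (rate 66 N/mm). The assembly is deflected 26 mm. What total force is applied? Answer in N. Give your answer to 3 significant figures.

k_A = Gd⁴/(8D³N_a) = (68.1×10³)(11.1⁴)/(8·133.0³·16) = 3.433 N/mm
Parallel: k_eq = 3.433 + 66 = 69.433 N/mm
F = k_eq·δ = 69.433·26 = 1805.3 N

1810 N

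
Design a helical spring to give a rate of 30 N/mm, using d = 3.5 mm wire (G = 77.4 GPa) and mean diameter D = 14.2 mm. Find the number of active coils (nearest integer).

N_a = Gd⁴/(8D³k) = (77.4×10³ × 3.5⁴)/(8 × 14.2³ × 30)
    = 1.16148e+07 / 687189 = 16.9 → 17 coils

17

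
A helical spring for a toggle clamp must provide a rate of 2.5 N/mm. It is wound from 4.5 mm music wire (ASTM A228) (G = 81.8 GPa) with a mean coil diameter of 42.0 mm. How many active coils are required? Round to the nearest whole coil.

N_a = Gd⁴/(8D³k) = (81.8×10³ × 4.5⁴)/(8 × 42.0³ × 2.5)
    = 3.35431e+07 / 1.48176e+06 = 22.64 → 23 coils

23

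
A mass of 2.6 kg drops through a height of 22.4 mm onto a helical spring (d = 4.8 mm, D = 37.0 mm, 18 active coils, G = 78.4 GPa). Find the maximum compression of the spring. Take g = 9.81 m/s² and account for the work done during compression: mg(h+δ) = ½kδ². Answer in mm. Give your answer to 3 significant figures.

19.3 mm

k = Gd⁴/(8D³N_a) = (78.4×10³)(4.8⁴)/(8·37.0³·18) = 5.7058 N/mm
W = mg = 2.6 × 9.81 = 25.506 N
½kδ² − Wδ − Wh = 0 → δ = (W + √(W² + 2kWh))/k
δ = (25.506 + √(650.56 + 6519.79))/5.7058 = (25.506 + 84.678)/5.7058 = 19.311 mm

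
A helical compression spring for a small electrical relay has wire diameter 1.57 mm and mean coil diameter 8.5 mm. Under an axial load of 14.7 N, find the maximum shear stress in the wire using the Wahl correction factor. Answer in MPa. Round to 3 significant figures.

Spring index C = D/d = 8.5/1.57 = 5.4140
K_W = (4C−1)/(4C−4) + 0.615/C = 20.656/17.656 + 0.1136 = 1.2835
τ₀ = 8FD/(πd³) = 8·14.7·8.5/(π·1.57³) = 999.6/12.158 = 82.22 MPa
τ_max = K·τ₀ = 1.2835 × 82.22 = 105.53 MPa

106 MPa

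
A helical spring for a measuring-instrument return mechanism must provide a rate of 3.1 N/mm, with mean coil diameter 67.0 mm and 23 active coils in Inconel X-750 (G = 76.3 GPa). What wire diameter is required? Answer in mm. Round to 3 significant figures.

6.89 mm

d = (8D³N_a·k / G)^(1/4) = (8·67.0³·23·3.1 / (76.3×10³))^0.25
  = (2248.4)^0.25 = 6.8860 mm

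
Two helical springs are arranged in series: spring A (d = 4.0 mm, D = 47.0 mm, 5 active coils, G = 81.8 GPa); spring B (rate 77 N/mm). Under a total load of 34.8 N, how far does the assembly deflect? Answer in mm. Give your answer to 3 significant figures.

7.35 mm

k_A = Gd⁴/(8D³N_a) = (81.8×10³)(4.0⁴)/(8·47.0³·5) = 5.0424 N/mm
Series: 1/k_eq = 1/5.0424 + 1/77 = 0.2113; k_eq = 4.7325 N/mm
δ = F/k_eq = 34.8/4.7325 = 7.3534 mm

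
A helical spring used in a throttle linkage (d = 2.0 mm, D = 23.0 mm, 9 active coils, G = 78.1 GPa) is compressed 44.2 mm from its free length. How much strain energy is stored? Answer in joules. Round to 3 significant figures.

k = Gd⁴/(8D³N_a) = (78.1×10³)(2.0⁴)/(8·23.0³·9) = 1.4264 N/mm
U = ½kδ² = 0.5 × 1.4264 × 44.2² = 1393.4 N·mm = 1.3934 J

1.39 J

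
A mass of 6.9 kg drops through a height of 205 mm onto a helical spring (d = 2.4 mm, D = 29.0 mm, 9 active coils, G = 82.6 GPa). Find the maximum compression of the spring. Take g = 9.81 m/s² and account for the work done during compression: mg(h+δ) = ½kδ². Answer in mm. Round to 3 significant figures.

184 mm

k = Gd⁴/(8D³N_a) = (82.6×10³)(2.4⁴)/(8·29.0³·9) = 1.5606 N/mm
W = mg = 6.9 × 9.81 = 67.689 N
½kδ² − Wδ − Wh = 0 → δ = (W + √(W² + 2kWh))/k
δ = (67.689 + √(4581.8 + 43311.2))/1.5606 = (67.689 + 218.84)/1.5606 = 183.6 mm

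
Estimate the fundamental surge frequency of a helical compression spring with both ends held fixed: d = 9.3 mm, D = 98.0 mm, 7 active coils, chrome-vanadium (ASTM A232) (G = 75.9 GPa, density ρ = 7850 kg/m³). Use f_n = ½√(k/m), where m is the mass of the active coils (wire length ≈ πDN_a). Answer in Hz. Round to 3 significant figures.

k = Gd⁴/(8D³N_a) = (75.9×10³)(9.3⁴)/(8·98.0³·7) = 10.772 N/mm = 10772 N/m
Wire length L = πDN_a = π·98.0·7 = 2155.1 mm
m = ρ·(πd²/4)·L = 7850 × 67.929×10⁻⁶ m² × 2.1551 m = 1.1492 kg
f_n = ½√(k/m) = 0.5·√(10772/1.1492) = 0.5·√(9373.6) = 48.409 Hz

48.4 Hz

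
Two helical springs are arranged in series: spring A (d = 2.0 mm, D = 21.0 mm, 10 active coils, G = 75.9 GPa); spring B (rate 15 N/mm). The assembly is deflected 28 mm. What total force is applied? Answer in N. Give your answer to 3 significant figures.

k_A = Gd⁴/(8D³N_a) = (75.9×10³)(2.0⁴)/(8·21.0³·10) = 1.6391 N/mm
Series: 1/k_eq = 1/1.6391 + 1/15 = 0.67675; k_eq = 1.4777 N/mm
F = k_eq·δ = 1.4777·28 = 41.374 N

41.4 N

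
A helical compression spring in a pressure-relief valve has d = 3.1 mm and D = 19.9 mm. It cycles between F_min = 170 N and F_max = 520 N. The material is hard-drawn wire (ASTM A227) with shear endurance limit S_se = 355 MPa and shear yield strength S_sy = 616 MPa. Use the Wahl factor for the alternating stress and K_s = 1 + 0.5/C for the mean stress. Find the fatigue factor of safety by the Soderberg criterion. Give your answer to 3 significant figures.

0.485

C = D/d = 19.9/3.1 = 6.4194; K_W = (4C−1)/(4C−4)+0.615/C = 1.2342; K_s = 1+0.5/C = 1.0779
F_a = (F_max−F_min)/2 = 175 N; F_m = (F_max+F_min)/2 = 345 N
τ_a = K_W·8F_aD/(πd³) = 1.2342 × 297.68 = 367.39 MPa
τ_m = K_s·8F_mD/(πd³) = 1.0779 × 586.85 = 632.56 MPa
Soderberg: 1/n_f = τ_a/S_se + τ_m/S_sy = 367.39/355 + 632.56/616 = 1.03491 + 1.02688 = 2.0618
n_f = 1/2.0618 = 0.485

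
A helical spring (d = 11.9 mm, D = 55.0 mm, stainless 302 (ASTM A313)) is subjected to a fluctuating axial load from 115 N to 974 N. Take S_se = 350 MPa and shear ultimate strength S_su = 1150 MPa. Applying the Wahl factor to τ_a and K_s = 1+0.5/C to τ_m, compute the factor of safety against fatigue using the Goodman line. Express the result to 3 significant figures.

C = D/d = 55.0/11.9 = 4.6218; K_W = (4C−1)/(4C−4)+0.615/C = 1.3401; K_s = 1+0.5/C = 1.1082
F_a = (F_max−F_min)/2 = 429.5 N; F_m = (F_max+F_min)/2 = 544.5 N
τ_a = K_W·8F_aD/(πd³) = 1.3401 × 35.696 = 47.838 MPa
τ_m = K_s·8F_mD/(πd³) = 1.1082 × 45.254 = 50.15 MPa
Goodman: 1/n_f = τ_a/S_se + τ_m/S_su = 47.838/350 + 50.15/1150 = 0.13668 + 0.04361 = 0.18029
n_f = 1/0.18029 = 5.547

5.55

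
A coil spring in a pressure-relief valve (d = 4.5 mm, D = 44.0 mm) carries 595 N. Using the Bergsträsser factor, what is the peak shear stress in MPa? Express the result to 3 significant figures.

Spring index C = D/d = 44.0/4.5 = 9.7778
K_B = (4C+2)/(4C−3) = 41.111/36.111 = 1.1385
τ₀ = 8FD/(πd³) = 8·595·44.0/(π·4.5³) = 209440/286.28 = 731.6 MPa
τ_max = K·τ₀ = 1.1385 × 731.6 = 832.9 MPa

833 MPa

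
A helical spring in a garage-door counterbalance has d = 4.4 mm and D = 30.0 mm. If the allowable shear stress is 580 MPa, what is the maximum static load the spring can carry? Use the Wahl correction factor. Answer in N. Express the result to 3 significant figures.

530 N

C = D/d = 30.0/4.4 = 6.8182
K_W = (4C−1)/(4C−4) + 0.615/C = 26.273/23.273 + 0.0902 = 1.2191
τ_max = K·8FD/(πd³) → F_max = τ_allow·πd³/(8DK)
F_max = 580·π·4.4³/(8·30.0·1.2191) = 1.5522e+05/292.59 = 530.5 N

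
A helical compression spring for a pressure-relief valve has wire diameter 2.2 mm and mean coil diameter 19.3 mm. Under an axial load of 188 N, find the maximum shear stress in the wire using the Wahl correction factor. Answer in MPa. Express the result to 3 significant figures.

1010 MPa

Spring index C = D/d = 19.3/2.2 = 8.7727
K_W = (4C−1)/(4C−4) + 0.615/C = 34.091/31.091 + 0.0701 = 1.1666
τ₀ = 8FD/(πd³) = 8·188·19.3/(π·2.2³) = 29027.2/33.452 = 867.74 MPa
τ_max = K·τ₀ = 1.1666 × 867.74 = 1012.3 MPa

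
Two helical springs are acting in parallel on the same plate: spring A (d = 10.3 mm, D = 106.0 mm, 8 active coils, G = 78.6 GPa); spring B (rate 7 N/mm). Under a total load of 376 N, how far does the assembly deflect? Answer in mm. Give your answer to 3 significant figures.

20.2 mm

k_A = Gd⁴/(8D³N_a) = (78.6×10³)(10.3⁴)/(8·106.0³·8) = 11.606 N/mm
Parallel: k_eq = 11.606 + 7 = 18.606 N/mm
δ = F/k_eq = 376/18.606 = 20.209 mm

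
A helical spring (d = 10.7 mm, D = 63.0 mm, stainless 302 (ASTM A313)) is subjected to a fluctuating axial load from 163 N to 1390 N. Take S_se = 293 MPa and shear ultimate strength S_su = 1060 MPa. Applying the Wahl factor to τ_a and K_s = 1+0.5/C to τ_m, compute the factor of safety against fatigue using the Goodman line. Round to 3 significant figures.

2.23

C = D/d = 63.0/10.7 = 5.8879; K_W = (4C−1)/(4C−4)+0.615/C = 1.2579; K_s = 1+0.5/C = 1.0849
F_a = (F_max−F_min)/2 = 613.5 N; F_m = (F_max+F_min)/2 = 776.5 N
τ_a = K_W·8F_aD/(πd³) = 1.2579 × 80.342 = 101.06 MPa
τ_m = K_s·8F_mD/(πd³) = 1.0849 × 101.69 = 110.32 MPa
Goodman: 1/n_f = τ_a/S_se + τ_m/S_su = 101.06/293 + 110.32/1060 = 0.34492 + 0.10408 = 0.449
n_f = 1/0.449 = 2.227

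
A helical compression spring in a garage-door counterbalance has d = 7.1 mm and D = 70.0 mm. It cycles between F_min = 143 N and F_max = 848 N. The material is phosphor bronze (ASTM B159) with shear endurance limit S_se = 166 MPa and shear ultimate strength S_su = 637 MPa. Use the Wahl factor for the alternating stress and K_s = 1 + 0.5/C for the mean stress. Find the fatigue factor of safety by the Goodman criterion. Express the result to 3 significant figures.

C = D/d = 70.0/7.1 = 9.8592; K_W = (4C−1)/(4C−4)+0.615/C = 1.1470; K_s = 1+0.5/C = 1.0507
F_a = (F_max−F_min)/2 = 352.5 N; F_m = (F_max+F_min)/2 = 495.5 N
τ_a = K_W·8F_aD/(πd³) = 1.1470 × 175.56 = 201.37 MPa
τ_m = K_s·8F_mD/(πd³) = 1.0507 × 246.78 = 259.29 MPa
Goodman: 1/n_f = τ_a/S_se + τ_m/S_su = 201.37/166 + 259.29/637 = 1.21309 + 0.40705 = 1.6201
n_f = 1/1.6201 = 0.6172

0.617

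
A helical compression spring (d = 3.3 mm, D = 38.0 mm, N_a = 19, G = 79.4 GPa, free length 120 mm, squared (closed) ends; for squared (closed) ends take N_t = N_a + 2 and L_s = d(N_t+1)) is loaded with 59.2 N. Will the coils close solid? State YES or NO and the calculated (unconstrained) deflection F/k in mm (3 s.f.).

k = Gd⁴/(8D³N_a) = (79.4×10³)(3.3⁴)/(8·38.0³·19) = 1.129 N/mm
N_t = 21; L_s = 3.3·22 = 72.6 mm; δ_solid = L₀ − L_s = 120 − 72.6 = 47.4 mm
δ = F/k = 59.2/1.129 = 52.437 mm
δ ≥ δ_solid → spring goes solid

YES, δ = 52.4 mm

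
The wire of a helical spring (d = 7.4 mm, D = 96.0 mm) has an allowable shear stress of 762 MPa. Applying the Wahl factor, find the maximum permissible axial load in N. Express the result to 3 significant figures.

1140 N

C = D/d = 96.0/7.4 = 12.9730
K_W = (4C−1)/(4C−4) + 0.615/C = 50.892/47.892 + 0.0474 = 1.1100
τ_max = K·8FD/(πd³) → F_max = τ_allow·πd³/(8DK)
F_max = 762·π·7.4³/(8·96.0·1.1100) = 9.7006e+05/852.52 = 1137.9 N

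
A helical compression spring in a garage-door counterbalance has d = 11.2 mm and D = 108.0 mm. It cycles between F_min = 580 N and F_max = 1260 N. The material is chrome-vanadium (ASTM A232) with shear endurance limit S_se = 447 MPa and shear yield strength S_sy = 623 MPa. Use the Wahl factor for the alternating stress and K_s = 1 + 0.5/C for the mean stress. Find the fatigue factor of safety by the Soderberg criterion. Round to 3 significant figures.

2.10

C = D/d = 108.0/11.2 = 9.6429; K_W = (4C−1)/(4C−4)+0.615/C = 1.1506; K_s = 1+0.5/C = 1.0519
F_a = (F_max−F_min)/2 = 340 N; F_m = (F_max+F_min)/2 = 920 N
τ_a = K_W·8F_aD/(πd³) = 1.1506 × 66.556 = 76.577 MPa
τ_m = K_s·8F_mD/(πd³) = 1.0519 × 180.09 = 189.43 MPa
Soderberg: 1/n_f = τ_a/S_se + τ_m/S_sy = 76.577/447 + 189.43/623 = 0.17131 + 0.30406 = 0.47538
n_f = 1/0.47538 = 2.104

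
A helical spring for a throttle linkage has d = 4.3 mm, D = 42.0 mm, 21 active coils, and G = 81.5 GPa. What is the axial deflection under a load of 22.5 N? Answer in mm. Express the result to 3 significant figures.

10.1 mm

k = Gd⁴/(8D³N_a) = (81.5×10³)(4.3⁴)/(8·42.0³·21) = 2.2386 N/mm
δ = F/k = 22.5 / 2.2386 = 10.051 mm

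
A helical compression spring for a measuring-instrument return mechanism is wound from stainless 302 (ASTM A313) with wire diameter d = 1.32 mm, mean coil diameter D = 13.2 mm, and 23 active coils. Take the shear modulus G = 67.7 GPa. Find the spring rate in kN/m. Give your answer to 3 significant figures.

k = Gd⁴/(8D³N_a) = (67.7×10³ × 1.32⁴) / (8 × 13.2³ × 23)
  = 205534 / 423194 = 0.48567 N/mm

0.486 kN/m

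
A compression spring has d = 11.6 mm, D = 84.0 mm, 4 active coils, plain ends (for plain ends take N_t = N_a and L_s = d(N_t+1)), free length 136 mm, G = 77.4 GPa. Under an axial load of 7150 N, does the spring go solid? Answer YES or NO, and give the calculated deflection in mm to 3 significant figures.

YES, δ = 96.8 mm

k = Gd⁴/(8D³N_a) = (77.4×10³)(11.6⁴)/(8·84.0³·4) = 73.89 N/mm
N_t = 4; L_s = 11.6·5 = 58 mm; δ_solid = L₀ − L_s = 136 − 58 = 78 mm
δ = F/k = 7150/73.89 = 96.766 mm
δ ≥ δ_solid → spring goes solid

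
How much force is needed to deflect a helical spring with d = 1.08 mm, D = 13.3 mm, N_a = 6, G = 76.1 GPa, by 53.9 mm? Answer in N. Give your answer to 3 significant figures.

49.4 N

k = Gd⁴/(8D³N_a) = (76.1×10³)(1.08⁴)/(8·13.3³·6) = 0.91682 N/mm
F = k·δ = 0.91682 × 53.9 = 49.417 N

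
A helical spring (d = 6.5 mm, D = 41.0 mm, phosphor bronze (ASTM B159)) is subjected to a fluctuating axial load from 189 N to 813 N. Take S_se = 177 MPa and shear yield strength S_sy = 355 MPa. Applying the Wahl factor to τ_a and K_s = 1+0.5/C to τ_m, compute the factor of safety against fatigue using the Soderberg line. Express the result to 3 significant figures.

C = D/d = 41.0/6.5 = 6.3077; K_W = (4C−1)/(4C−4)+0.615/C = 1.2388; K_s = 1+0.5/C = 1.0793
F_a = (F_max−F_min)/2 = 312 N; F_m = (F_max+F_min)/2 = 501 N
τ_a = K_W·8F_aD/(πd³) = 1.2388 × 118.61 = 146.94 MPa
τ_m = K_s·8F_mD/(πd³) = 1.0793 × 190.47 = 205.57 MPa
Soderberg: 1/n_f = τ_a/S_se + τ_m/S_sy = 146.94/177 + 205.57/355 = 0.83017 + 0.57906 = 1.4092
n_f = 1/1.4092 = 0.7096

0.710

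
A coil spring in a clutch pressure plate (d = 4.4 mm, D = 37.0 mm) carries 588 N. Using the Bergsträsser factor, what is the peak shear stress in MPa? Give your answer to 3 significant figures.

757 MPa

Spring index C = D/d = 37.0/4.4 = 8.4091
K_B = (4C+2)/(4C−3) = 35.636/30.636 = 1.1632
τ₀ = 8FD/(πd³) = 8·588·37.0/(π·4.4³) = 174048/267.61 = 650.37 MPa
τ_max = K·τ₀ = 1.1632 × 650.37 = 756.51 MPa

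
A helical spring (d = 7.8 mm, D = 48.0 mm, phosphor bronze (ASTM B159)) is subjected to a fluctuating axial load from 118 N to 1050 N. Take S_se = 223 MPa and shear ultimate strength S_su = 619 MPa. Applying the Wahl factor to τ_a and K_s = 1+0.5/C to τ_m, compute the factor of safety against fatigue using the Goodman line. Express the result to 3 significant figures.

1.07

C = D/d = 48.0/7.8 = 6.1538; K_W = (4C−1)/(4C−4)+0.615/C = 1.2455; K_s = 1+0.5/C = 1.0813
F_a = (F_max−F_min)/2 = 466 N; F_m = (F_max+F_min)/2 = 584 N
τ_a = K_W·8F_aD/(πd³) = 1.2455 × 120.03 = 149.49 MPa
τ_m = K_s·8F_mD/(πd³) = 1.0813 × 150.42 = 162.64 MPa
Goodman: 1/n_f = τ_a/S_se + τ_m/S_su = 149.49/223 + 162.64/619 = 0.67036 + 0.26275 = 0.93311
n_f = 1/0.93311 = 1.072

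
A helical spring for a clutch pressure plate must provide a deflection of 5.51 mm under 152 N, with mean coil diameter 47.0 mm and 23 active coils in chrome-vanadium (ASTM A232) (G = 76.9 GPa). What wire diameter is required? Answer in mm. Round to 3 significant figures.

Required rate k = F/δ = 152/5.51 = 27.586 N/mm
d = (8D³N_a·k / G)^(1/4) = (8·47.0³·23·27.586 / (76.9×10³))^0.25
  = (6852.9)^0.25 = 9.0985 mm

9.10 mm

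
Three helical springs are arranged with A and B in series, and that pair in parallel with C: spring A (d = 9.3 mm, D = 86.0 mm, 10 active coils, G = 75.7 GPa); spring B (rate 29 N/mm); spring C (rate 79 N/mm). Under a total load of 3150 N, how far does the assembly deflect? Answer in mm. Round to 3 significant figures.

36.2 mm

k_A = Gd⁴/(8D³N_a) = (75.7×10³)(9.3⁴)/(8·86.0³·10) = 11.129 N/mm
Springs A,B series: k_AB = 1/(1/11.129+1/29) = 8.0424 N/mm; parallel with C: k_eq = 8.0424+79 = 87.042 N/mm
δ = F/k_eq = 3150/87.042 = 36.189 mm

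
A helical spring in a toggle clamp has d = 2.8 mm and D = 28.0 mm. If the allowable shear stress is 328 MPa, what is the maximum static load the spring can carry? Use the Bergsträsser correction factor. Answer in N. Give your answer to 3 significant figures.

C = D/d = 28.0/2.8 = 10.0000
K_B = (4C+2)/(4C−3) = 42.000/37.000 = 1.1351
τ_max = K·8FD/(πd³) → F_max = τ_allow·πd³/(8DK)
F_max = 328·π·2.8³/(8·28.0·1.1351) = 22620/254.27 = 88.962 N

89.0 N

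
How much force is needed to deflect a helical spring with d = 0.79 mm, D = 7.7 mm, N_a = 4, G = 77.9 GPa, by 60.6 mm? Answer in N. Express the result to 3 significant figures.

k = Gd⁴/(8D³N_a) = (77.9×10³)(0.79⁴)/(8·7.7³·4) = 2.0769 N/mm
F = k·δ = 2.0769 × 60.6 = 125.86 N

126 N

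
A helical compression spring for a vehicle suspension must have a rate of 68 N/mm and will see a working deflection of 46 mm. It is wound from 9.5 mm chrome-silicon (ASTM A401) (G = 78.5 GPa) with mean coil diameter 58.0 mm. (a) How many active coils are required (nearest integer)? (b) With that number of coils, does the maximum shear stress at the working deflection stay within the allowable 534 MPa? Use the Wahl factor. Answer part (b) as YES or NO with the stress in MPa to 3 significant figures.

N_a = Gd⁴/(8D³k) = (78.5×10³)(9.5⁴)/(8·58.0³·68) = 6.024 → N_a = 6
Actual rate k = Gd⁴/(8D³·6) = 68.271 N/mm
Working load F = kδ = 68.271·46 = 3140.5 N
C = 58.0/9.5 = 6.1053; K_W = (4C−1)/(4C−4)+0.615/C = 1.2476
τ_max = K_W·8FD/(πd³) = 1.2476·541 = 674.97 MPa
τ_max > 534 MPa → exceeds allowable

(a) 6 coils; (b) NO, τ_max = 675 MPa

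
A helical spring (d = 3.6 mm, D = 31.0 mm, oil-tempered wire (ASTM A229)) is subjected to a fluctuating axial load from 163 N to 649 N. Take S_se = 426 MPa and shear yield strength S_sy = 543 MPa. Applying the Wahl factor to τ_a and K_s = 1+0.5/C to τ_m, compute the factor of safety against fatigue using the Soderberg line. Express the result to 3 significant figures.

C = D/d = 31.0/3.6 = 8.6111; K_W = (4C−1)/(4C−4)+0.615/C = 1.1700; K_s = 1+0.5/C = 1.0581
F_a = (F_max−F_min)/2 = 243 N; F_m = (F_max+F_min)/2 = 406 N
τ_a = K_W·8F_aD/(πd³) = 1.1700 × 411.15 = 481.03 MPa
τ_m = K_s·8F_mD/(πd³) = 1.0581 × 686.94 = 726.83 MPa
Soderberg: 1/n_f = τ_a/S_se + τ_m/S_sy = 481.03/426 + 726.83/543 = 1.12918 + 1.33854 = 2.4677
n_f = 1/2.4677 = 0.4052

0.405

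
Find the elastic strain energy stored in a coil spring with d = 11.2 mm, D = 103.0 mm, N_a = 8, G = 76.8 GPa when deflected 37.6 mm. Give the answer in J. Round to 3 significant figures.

k = Gd⁴/(8D³N_a) = (76.8×10³)(11.2⁴)/(8·103.0³·8) = 17.28 N/mm
U = ½kδ² = 0.5 × 17.28 × 37.6² = 12215 N·mm = 12.215 J

12.2 J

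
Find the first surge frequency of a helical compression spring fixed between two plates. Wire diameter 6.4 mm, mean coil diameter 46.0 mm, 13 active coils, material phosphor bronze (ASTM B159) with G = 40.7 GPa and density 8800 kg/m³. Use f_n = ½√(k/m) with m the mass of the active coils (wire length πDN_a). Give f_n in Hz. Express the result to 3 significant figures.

k = Gd⁴/(8D³N_a) = (40.7×10³)(6.4⁴)/(8·46.0³·13) = 6.7454 N/mm = 6745.4 N/m
Wire length L = πDN_a = π·46.0·13 = 1878.7 mm
m = ρ·(πd²/4)·L = 8800 × 32.17×10⁻⁶ m² × 1.8787 m = 0.53184 kg
f_n = ½√(k/m) = 0.5·√(6745.4/0.53184) = 0.5·√(12683) = 56.31 Hz

56.3 Hz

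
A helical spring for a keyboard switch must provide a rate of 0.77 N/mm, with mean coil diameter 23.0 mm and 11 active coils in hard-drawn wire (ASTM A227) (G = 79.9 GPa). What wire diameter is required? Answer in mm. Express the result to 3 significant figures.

1.79 mm

d = (8D³N_a·k / G)^(1/4) = (8·23.0³·11·0.77 / (79.9×10³))^0.25
  = (10.318)^0.25 = 1.7923 mm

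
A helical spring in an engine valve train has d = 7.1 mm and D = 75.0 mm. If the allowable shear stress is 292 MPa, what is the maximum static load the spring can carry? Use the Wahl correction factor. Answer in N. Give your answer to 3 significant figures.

C = D/d = 75.0/7.1 = 10.5634
K_W = (4C−1)/(4C−4) + 0.615/C = 41.254/38.254 + 0.0582 = 1.1366
τ_max = K·8FD/(πd³) → F_max = τ_allow·πd³/(8DK)
F_max = 292·π·7.1³/(8·75.0·1.1366) = 3.2833e+05/681.99 = 481.43 N

481 N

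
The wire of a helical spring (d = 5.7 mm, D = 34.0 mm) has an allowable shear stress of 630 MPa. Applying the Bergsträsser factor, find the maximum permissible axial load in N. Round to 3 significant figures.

1090 N

C = D/d = 34.0/5.7 = 5.9649
K_B = (4C+2)/(4C−3) = 25.860/20.860 = 1.2397
τ_max = K·8FD/(πd³) → F_max = τ_allow·πd³/(8DK)
F_max = 630·π·5.7³/(8·34.0·1.2397) = 3.6653e+05/337.2 = 1087 N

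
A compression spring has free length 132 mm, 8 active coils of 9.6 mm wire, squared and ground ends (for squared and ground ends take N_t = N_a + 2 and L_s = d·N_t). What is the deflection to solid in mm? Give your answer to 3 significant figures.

N_t = 10; L_s = 9.6·10 = 96 mm
δ_solid = L₀ − L_s = 132 − 96 = 36 mm

36.0 mm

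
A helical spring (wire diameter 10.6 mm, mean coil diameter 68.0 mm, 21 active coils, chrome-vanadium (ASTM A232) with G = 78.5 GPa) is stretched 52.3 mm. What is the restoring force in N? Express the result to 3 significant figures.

981 N

k = Gd⁴/(8D³N_a) = (78.5×10³)(10.6⁴)/(8·68.0³·21) = 18.761 N/mm
F = k·δ = 18.761 × 52.3 = 981.2 N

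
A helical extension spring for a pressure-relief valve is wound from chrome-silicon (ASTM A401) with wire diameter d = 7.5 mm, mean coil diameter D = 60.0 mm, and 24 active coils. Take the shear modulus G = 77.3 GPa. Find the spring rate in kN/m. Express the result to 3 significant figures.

k = Gd⁴/(8D³N_a) = (77.3×10³ × 7.5⁴) / (8 × 60.0³ × 24)
  = 2.44582e+08 / 4.1472e+07 = 5.8975 N/mm

5.90 kN/m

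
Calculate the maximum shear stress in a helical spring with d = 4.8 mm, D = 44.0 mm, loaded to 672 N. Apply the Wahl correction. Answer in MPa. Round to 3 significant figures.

789 MPa

Spring index C = D/d = 44.0/4.8 = 9.1667
K_W = (4C−1)/(4C−4) + 0.615/C = 35.667/32.667 + 0.0671 = 1.1589
τ₀ = 8FD/(πd³) = 8·672·44.0/(π·4.8³) = 236544/347.44 = 680.83 MPa
τ_max = K·τ₀ = 1.1589 × 680.83 = 789.03 MPa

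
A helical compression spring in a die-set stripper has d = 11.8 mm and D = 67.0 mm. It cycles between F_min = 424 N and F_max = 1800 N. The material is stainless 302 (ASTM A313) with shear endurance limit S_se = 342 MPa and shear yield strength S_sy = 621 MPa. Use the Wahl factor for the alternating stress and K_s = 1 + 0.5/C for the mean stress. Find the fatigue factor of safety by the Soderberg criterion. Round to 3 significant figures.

2.14

C = D/d = 67.0/11.8 = 5.6780; K_W = (4C−1)/(4C−4)+0.615/C = 1.2686; K_s = 1+0.5/C = 1.0881
F_a = (F_max−F_min)/2 = 688 N; F_m = (F_max+F_min)/2 = 1112 N
τ_a = K_W·8F_aD/(πd³) = 1.2686 × 71.443 = 90.635 MPa
τ_m = K_s·8F_mD/(πd³) = 1.0881 × 115.47 = 125.64 MPa
Soderberg: 1/n_f = τ_a/S_se + τ_m/S_sy = 90.635/342 + 125.64/621 = 0.26501 + 0.20232 = 0.46733
n_f = 1/0.46733 = 2.14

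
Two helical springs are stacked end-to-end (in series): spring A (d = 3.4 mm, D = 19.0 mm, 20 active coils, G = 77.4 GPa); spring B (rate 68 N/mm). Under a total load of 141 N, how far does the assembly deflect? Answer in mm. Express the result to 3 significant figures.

k_A = Gd⁴/(8D³N_a) = (77.4×10³)(3.4⁴)/(8·19.0³·20) = 9.4249 N/mm
Series: 1/k_eq = 1/9.4249 + 1/68 = 0.12081; k_eq = 8.2776 N/mm
δ = F/k_eq = 141/8.2776 = 17.034 mm

17.0 mm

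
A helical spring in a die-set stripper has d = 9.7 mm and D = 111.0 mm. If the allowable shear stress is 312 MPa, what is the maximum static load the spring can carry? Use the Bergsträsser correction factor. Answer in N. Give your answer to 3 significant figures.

C = D/d = 111.0/9.7 = 11.4433
K_B = (4C+2)/(4C−3) = 47.773/42.773 = 1.1169
τ_max = K·8FD/(πd³) → F_max = τ_allow·πd³/(8DK)
F_max = 312·π·9.7³/(8·111.0·1.1169) = 8.9458e+05/991.8 = 901.97 N

902 N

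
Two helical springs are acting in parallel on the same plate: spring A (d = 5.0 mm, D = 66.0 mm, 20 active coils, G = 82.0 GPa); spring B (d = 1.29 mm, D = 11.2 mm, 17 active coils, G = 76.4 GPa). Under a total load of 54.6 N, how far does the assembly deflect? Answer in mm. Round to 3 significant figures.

k_A = Gd⁴/(8D³N_a) = (82.0×10³)(5.0⁴)/(8·66.0³·20) = 1.1141 N/mm
k_B = Gd⁴/(8D³N_a) = (76.4×10³)(1.29⁴)/(8·11.2³·17) = 1.1073 N/mm
Parallel: k_eq = 1.1141 + 1.1073 = 2.2214 N/mm
δ = F/k_eq = 54.6/2.2214 = 24.579 mm

24.6 mm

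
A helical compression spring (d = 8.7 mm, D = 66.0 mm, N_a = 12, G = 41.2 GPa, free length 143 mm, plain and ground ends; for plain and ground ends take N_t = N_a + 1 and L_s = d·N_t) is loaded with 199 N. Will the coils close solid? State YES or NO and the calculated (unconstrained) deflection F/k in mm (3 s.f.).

NO, δ = 23.3 mm

k = Gd⁴/(8D³N_a) = (41.2×10³)(8.7⁴)/(8·66.0³·12) = 8.5521 N/mm
N_t = 13; L_s = 8.7·13 = 113.1 mm; δ_solid = L₀ − L_s = 143 − 113.1 = 29.9 mm
δ = F/k = 199/8.5521 = 23.269 mm
δ < δ_solid → spring does not go solid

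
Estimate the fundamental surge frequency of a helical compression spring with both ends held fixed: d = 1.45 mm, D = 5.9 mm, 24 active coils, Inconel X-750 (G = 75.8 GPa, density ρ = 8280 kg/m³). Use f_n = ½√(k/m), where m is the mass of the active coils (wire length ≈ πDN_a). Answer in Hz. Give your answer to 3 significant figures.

k = Gd⁴/(8D³N_a) = (75.8×10³)(1.45⁴)/(8·5.9³·24) = 8.4974 N/mm = 8497.4 N/m
Wire length L = πDN_a = π·5.9·24 = 444.85 mm
m = ρ·(πd²/4)·L = 8280 × 1.6513×10⁻⁶ m² × 0.44485 m = 0.0060823 kg
f_n = ½√(k/m) = 0.5·√(8497.4/0.0060823) = 0.5·√(1.3971e+06) = 590.99 Hz

591 Hz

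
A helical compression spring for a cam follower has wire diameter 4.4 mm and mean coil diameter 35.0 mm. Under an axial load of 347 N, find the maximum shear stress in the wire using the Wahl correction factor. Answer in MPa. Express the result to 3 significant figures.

Spring index C = D/d = 35.0/4.4 = 7.9545
K_W = (4C−1)/(4C−4) + 0.615/C = 30.818/27.818 + 0.0773 = 1.1852
τ₀ = 8FD/(πd³) = 8·347·35.0/(π·4.4³) = 97160/267.61 = 363.06 MPa
τ_max = K·τ₀ = 1.1852 × 363.06 = 430.28 MPa

430 MPa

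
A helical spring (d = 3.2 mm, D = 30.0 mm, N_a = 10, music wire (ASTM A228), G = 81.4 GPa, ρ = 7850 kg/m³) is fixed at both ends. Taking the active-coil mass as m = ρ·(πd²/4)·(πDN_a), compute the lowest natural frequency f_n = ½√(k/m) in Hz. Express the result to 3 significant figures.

k = Gd⁴/(8D³N_a) = (81.4×10³)(3.2⁴)/(8·30.0³·10) = 3.9516 N/mm = 3951.6 N/m
Wire length L = πDN_a = π·30.0·10 = 942.48 mm
m = ρ·(πd²/4)·L = 7850 × 8.0425×10⁻⁶ m² × 0.94248 m = 0.059502 kg
f_n = ½√(k/m) = 0.5·√(3951.6/0.059502) = 0.5·√(66411) = 128.85 Hz

129 Hz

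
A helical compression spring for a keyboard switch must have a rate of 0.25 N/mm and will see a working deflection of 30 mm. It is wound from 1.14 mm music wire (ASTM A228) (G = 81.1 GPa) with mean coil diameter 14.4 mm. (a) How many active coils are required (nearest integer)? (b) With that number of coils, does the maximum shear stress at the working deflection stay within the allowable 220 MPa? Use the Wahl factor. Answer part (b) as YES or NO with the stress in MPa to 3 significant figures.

(a) 23 coils; (b) YES, τ_max = 206 MPa

N_a = Gd⁴/(8D³k) = (81.1×10³)(1.14⁴)/(8·14.4³·0.25) = 22.94 → N_a = 23
Actual rate k = Gd⁴/(8D³·23) = 0.24931 N/mm
Working load F = kδ = 0.24931·30 = 7.4792 N
C = 14.4/1.14 = 12.6316; K_W = (4C−1)/(4C−4)+0.615/C = 1.1132
τ_max = K_W·8FD/(πd³) = 1.1132·185.12 = 206.07 MPa
τ_max ≤ 220 MPa → acceptable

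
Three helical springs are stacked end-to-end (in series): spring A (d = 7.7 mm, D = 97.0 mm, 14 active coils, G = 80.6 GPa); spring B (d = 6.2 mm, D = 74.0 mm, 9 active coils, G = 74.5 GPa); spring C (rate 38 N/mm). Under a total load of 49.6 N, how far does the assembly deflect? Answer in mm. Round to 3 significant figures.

k_A = Gd⁴/(8D³N_a) = (80.6×10³)(7.7⁴)/(8·97.0³·14) = 2.7718 N/mm
k_B = Gd⁴/(8D³N_a) = (74.5×10³)(6.2⁴)/(8·74.0³·9) = 3.7731 N/mm
Series: 1/k_eq = 1/2.7718 + 1/3.7731 + 1/38 = 0.65213; k_eq = 1.5334 N/mm
δ = F/k_eq = 49.6/1.5334 = 32.345 mm

32.3 mm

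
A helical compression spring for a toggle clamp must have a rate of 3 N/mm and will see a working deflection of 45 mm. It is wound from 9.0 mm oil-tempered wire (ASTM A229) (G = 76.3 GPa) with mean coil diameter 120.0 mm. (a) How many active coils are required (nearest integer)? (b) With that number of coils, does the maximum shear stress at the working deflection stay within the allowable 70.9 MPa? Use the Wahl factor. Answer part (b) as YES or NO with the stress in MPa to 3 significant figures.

(a) 12 coils; (b) YES, τ_max = 63.0 MPa

N_a = Gd⁴/(8D³k) = (76.3×10³)(9.0⁴)/(8·120.0³·3) = 12.07 → N_a = 12
Actual rate k = Gd⁴/(8D³·12) = 3.0177 N/mm
Working load F = kδ = 3.0177·45 = 135.8 N
C = 120.0/9.0 = 13.3333; K_W = (4C−1)/(4C−4)+0.615/C = 1.1069
τ_max = K_W·8FD/(πd³) = 1.1069·56.923 = 63.01 MPa
τ_max ≤ 70.9 MPa → acceptable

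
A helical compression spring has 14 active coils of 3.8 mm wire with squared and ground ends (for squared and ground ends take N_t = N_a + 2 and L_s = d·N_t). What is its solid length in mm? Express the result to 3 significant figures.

60.8 mm

squared and ground ends: N_t = N_a + 2 = 14 + 2 = 16
L_s = d·N_t = 3.8 × 16 = 60.8 mm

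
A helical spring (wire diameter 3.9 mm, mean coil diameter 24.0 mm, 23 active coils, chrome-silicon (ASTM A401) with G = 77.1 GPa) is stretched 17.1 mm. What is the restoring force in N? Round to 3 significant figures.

120 N

k = Gd⁴/(8D³N_a) = (77.1×10³)(3.9⁴)/(8·24.0³·23) = 7.0123 N/mm
F = k·δ = 7.0123 × 17.1 = 119.91 N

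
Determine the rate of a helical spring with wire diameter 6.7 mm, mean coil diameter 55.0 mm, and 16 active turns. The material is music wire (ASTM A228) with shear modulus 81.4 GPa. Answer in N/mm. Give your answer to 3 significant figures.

7.70 N/mm

k = Gd⁴/(8D³N_a) = (81.4×10³ × 6.7⁴) / (8 × 55.0³ × 16)
  = 1.6403e+08 / 2.1296e+07 = 7.7024 N/mm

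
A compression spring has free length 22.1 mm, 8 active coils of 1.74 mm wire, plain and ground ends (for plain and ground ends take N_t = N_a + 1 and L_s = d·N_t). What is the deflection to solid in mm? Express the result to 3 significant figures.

N_t = 9; L_s = 1.74·9 = 15.66 mm
δ_solid = L₀ − L_s = 22.1 − 15.66 = 6.44 mm

6.44 mm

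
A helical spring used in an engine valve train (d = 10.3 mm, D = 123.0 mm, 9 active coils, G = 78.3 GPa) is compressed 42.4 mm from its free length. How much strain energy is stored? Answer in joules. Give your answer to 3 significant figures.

5.91 J

k = Gd⁴/(8D³N_a) = (78.3×10³)(10.3⁴)/(8·123.0³·9) = 6.5775 N/mm
U = ½kδ² = 0.5 × 6.5775 × 42.4² = 5912.4 N·mm = 5.9124 J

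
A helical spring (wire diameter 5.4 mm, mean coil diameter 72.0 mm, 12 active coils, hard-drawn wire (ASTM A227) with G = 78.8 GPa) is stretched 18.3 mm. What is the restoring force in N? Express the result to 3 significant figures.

k = Gd⁴/(8D³N_a) = (78.8×10³)(5.4⁴)/(8·72.0³·12) = 1.87 N/mm
F = k·δ = 1.87 × 18.3 = 34.22 N

34.2 N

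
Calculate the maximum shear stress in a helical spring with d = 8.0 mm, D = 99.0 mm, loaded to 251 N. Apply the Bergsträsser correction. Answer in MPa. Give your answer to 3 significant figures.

137 MPa

Spring index C = D/d = 99.0/8.0 = 12.3750
K_B = (4C+2)/(4C−3) = 51.500/46.500 = 1.1075
τ₀ = 8FD/(πd³) = 8·251·99.0/(π·8.0³) = 198792/1608.5 = 123.59 MPa
τ_max = K·τ₀ = 1.1075 × 123.59 = 136.88 MPa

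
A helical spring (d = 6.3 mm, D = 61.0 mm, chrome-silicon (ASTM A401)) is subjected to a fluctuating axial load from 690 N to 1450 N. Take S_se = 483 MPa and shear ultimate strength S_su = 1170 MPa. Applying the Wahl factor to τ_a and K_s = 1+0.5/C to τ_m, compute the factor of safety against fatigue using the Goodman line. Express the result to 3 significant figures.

0.862

C = D/d = 61.0/6.3 = 9.6825; K_W = (4C−1)/(4C−4)+0.615/C = 1.1499; K_s = 1+0.5/C = 1.0516
F_a = (F_max−F_min)/2 = 380 N; F_m = (F_max+F_min)/2 = 1070 N
τ_a = K_W·8F_aD/(πd³) = 1.1499 × 236.07 = 271.45 MPa
τ_m = K_s·8F_mD/(πd³) = 1.0516 × 664.71 = 699.03 MPa
Goodman: 1/n_f = τ_a/S_se + τ_m/S_su = 271.45/483 + 699.03/1170 = 0.56201 + 0.59747 = 1.1595
n_f = 1/1.1595 = 0.8625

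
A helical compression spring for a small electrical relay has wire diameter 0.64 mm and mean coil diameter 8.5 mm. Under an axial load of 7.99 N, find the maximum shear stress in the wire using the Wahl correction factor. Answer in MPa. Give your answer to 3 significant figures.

Spring index C = D/d = 8.5/0.64 = 13.2812
K_W = (4C−1)/(4C−4) + 0.615/C = 52.125/49.125 + 0.0463 = 1.1074
τ₀ = 8FD/(πd³) = 8·7.99·8.5/(π·0.64³) = 543.32/0.82355 = 659.73 MPa
τ_max = K·τ₀ = 1.1074 × 659.73 = 730.57 MPa

731 MPa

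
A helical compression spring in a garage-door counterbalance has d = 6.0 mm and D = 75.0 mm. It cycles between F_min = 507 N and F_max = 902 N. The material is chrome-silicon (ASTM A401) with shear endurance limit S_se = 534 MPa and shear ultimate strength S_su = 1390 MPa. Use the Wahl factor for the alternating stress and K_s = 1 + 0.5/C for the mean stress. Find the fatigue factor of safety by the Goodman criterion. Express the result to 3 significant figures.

1.20

C = D/d = 75.0/6.0 = 12.5000; K_W = (4C−1)/(4C−4)+0.615/C = 1.1144; K_s = 1+0.5/C = 1.0400
F_a = (F_max−F_min)/2 = 197.5 N; F_m = (F_max+F_min)/2 = 704.5 N
τ_a = K_W·8F_aD/(πd³) = 1.1144 × 174.63 = 194.61 MPa
τ_m = K_s·8F_mD/(πd³) = 1.0400 × 622.91 = 647.83 MPa
Goodman: 1/n_f = τ_a/S_se + τ_m/S_su = 194.61/534 + 647.83/1390 = 0.36444 + 0.46607 = 0.8305
n_f = 1/0.8305 = 1.204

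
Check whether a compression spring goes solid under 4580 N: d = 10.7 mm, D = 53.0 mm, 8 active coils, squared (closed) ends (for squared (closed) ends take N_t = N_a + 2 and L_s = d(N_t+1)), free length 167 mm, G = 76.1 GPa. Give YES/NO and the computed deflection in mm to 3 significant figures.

k = Gd⁴/(8D³N_a) = (76.1×10³)(10.7⁴)/(8·53.0³·8) = 104.69 N/mm
N_t = 10; L_s = 10.7·11 = 117.7 mm; δ_solid = L₀ − L_s = 167 − 117.7 = 49.3 mm
δ = F/k = 4580/104.69 = 43.748 mm
δ < δ_solid → spring does not go solid

NO, δ = 43.7 mm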